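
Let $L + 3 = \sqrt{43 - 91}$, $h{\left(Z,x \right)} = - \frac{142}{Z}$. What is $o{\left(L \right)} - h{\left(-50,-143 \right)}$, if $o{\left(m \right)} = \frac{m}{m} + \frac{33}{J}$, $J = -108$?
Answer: $- \frac{1931}{900} \approx -2.1456$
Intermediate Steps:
$L = -3 + 4 i \sqrt{3}$ ($L = -3 + \sqrt{43 - 91} = -3 + \sqrt{-48} = -3 + 4 i \sqrt{3} \approx -3.0 + 6.9282 i$)
$o{\left(m \right)} = \frac{25}{36}$ ($o{\left(m \right)} = \frac{m}{m} + \frac{33}{-108} = 1 + 33 \left(- \frac{1}{108}\right) = 1 - \frac{11}{36} = \frac{25}{36}$)
$o{\left(L \right)} - h{\left(-50,-143 \right)} = \frac{25}{36} - - \frac{142}{-50} = \frac{25}{36} - \left(-142\right) \left(- \frac{1}{50}\right) = \frac{25}{36} - \frac{71}{25} = - \frac{1931}{900}$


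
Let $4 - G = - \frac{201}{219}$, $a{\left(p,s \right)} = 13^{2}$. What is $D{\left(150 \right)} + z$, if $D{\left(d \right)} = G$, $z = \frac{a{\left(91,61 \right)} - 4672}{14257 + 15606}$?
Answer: $\frac{10392098}{2179999} \approx 4.767$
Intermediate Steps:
$a{\left(p,s \right)} = 169$
$G = \frac{359}{73}$ ($G = 4 - - \frac{201}{219} = 4 - \left(-201\right) \frac{1}{219} = 4 - - \frac{67}{73} = 4 + \frac{67}{73} = \frac{359}{73} \approx 4.9178$)
$z = - \frac{4503}{29863}$ ($z = \frac{169 - 4672}{14257 + 15606} = - \frac{4503}{29863} \approx -0.15079$)
$D{\left(d \right)} = \frac{359}{73}$
$D{\left(150 \right)} + z = \frac{359}{73} - \frac{4503}{29863} = \frac{10392098}{2179999}$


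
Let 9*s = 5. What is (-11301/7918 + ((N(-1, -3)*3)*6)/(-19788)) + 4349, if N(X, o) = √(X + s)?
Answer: 34424081/7918 - I/1649 ≈ 4347.6 - 0.00060643*I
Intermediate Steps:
s = 5/9 (s = (⅑)*5 = 5/9 ≈ 0.55556)
N(X, o) = √(5/9 + X) (N(X, o) = √(X + 5/9) = √(5/9 + X))
(-11301/7918 + ((N(-1, -3)*3)*6)/(-19788)) + 4349 = (-11301/7918 + (((√(5 + 9*(-1))/3)*3)*6)/(-19788)) + 4349 = (-11301*1/7918 + (((√(5 - 9)/3)*3)*6)*(-1/19788)) + 4349 = (-11301/7918 + (((√(-4)/3)*3)*6)*(-1/19788)) + 4349 = (-11301/7918 + ((((2*I)/3)*3)*6)*(-1/19788)) + 4349 = (-11301/7918 + (((2*I/3)*3)*6)*(-1/19788)) + 4349 = (-11301/7918 + ((2*I)*6)*(-1/19788)) + 4349 = (-11301/7918 + (12*I)*(-1/19788)) + 4349 = (-11301/7918 - I/1649) + 4349 = 34424081/7918 - I/1649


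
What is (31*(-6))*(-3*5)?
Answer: 2790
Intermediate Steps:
(31*(-6))*(-3*5) = -186*(-15) = 2790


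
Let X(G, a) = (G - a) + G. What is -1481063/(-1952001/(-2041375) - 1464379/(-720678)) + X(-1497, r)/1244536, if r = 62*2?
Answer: -193694379667105848143411/390794158751908172 ≈ -4.9564e+5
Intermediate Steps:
r = 124
X(G, a) = -a + 2*G
-1481063/(-1952001/(-2041375) - 1464379/(-720678)) + X(-1497, r)/1244536 = -1481063/(-1952001/(-2041375) - 1464379/(-720678)) + (-1*124 + 2*(-1497))/1244536 = -1481063/(-1952001*(-1/2041375) - 1464379*(-1/720678)) + (-124 - 2994)*(1/1244536) = -1481063/(1952001/2041375 + 209197/102954) - 3118*1/1244536 = -1481063/628015836829/210167721750 - 1559/622268 = -1481063*210167721750/628015836829 - 1559/622268 = -311271636478220250/628015836829 - 1559/622268 = -193694379667105848143411/390794158751908172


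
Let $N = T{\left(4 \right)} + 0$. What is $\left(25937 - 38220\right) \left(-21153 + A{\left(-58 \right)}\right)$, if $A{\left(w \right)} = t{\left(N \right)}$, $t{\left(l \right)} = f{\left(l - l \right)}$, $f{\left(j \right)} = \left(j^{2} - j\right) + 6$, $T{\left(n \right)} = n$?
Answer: $259748601$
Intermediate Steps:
$N = 4$ ($N = 4 + 0 = 4$)
$f{\left(j \right)} = 6 + j^{2} - j$
$t{\left(l \right)} = 6$ ($t{\left(l \right)} = 6 + \left(l - l\right)^{2} - \left(l - l\right) = 6 + 0^{2} - 0 = 6 + 0 + 0 = 6$)
$A{\left(w \right)} = 6$
$\left(25937 - 38220\right) \left(-21153 + A{\left(-58 \right)}\right) = \left(25937 - 38220\right) \left(-21153 + 6\right) = \left(-12283\right) \left(-21147\right) = 259748601$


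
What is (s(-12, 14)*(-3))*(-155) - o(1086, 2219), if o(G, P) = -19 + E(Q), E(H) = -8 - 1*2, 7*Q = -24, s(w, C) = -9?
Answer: -4156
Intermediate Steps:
Q = -24/7 (Q = (⅐)*(-24) = -24/7 ≈ -3.4286)
E(H) = -10 (E(H) = -8 - 2 = -10)
o(G, P) = -29 (o(G, P) = -19 - 10 = -29)
(s(-12, 14)*(-3))*(-155) - o(1086, 2219) = -9*(-3)*(-155) - 1*(-29) = 27*(-155) + 29 = -4185 + 29 = -4156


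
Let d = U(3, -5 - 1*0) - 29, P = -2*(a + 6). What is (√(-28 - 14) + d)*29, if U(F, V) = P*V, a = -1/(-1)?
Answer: 1189 + 29*I*√42 ≈ 1189.0 + 187.94*I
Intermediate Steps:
a = 1 (a = -1*(-1) = 1)
P = -14 (P = -2*(1 + 6) = -2*7 = -14)
U(F, V) = -14*V
d = 41 (d = -14*(-5 - 1*0) - 29 = -14*(-5 + 0) - 29 = -14*(-5) - 29 = 70 - 29 = 41)
(√(-28 - 14) + d)*29 = (√(-28 - 14) + 41)*29 = (√(-42) + 41)*29 = (I*√42 + 41)*29 = (41 + I*√42)*29 = 1189 + 29*I*√42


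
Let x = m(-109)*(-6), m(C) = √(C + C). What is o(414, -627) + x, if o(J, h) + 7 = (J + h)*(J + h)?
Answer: 45362 - 6*I*√218 ≈ 45362.0 - 88.589*I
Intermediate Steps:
m(C) = √2*√C (m(C) = √(2*C) = √2*√C)
o(J, h) = -7 + (J + h)² (o(J, h) = -7 + (J + h)*(J + h) = -7 + (J + h)²)
x = -6*I*√218 (x = (√2*√(-109))*(-6) = (√2*(I*√109))*(-6) = (I*√218)*(-6) = -6*I*√218 ≈ -88.589*I)
o(414, -627) + x = (-7 + (414 - 627)²) - 6*I*√218 = (-7 + (-213)²) - 6*I*√218 = (-7 + 45369) - 6*I*√218 = 45362 - 6*I*√218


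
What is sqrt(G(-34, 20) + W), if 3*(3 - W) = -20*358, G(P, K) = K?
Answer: sqrt(21687)/3 ≈ 49.088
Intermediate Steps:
W = 7169/3 (W = 3 - (-20)*358/3 = 3 - 1/3*(-7160) = 3 + 7160/3 = 7169/3 ≈ 2389.7)
sqrt(G(-34, 20) + W) = sqrt(20 + 7169/3) = sqrt(7229/3) = sqrt(21687)/3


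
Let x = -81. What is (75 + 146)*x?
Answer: -17901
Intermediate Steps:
(75 + 146)*x = (75 + 146)*(-81) = 221*(-81) = -17901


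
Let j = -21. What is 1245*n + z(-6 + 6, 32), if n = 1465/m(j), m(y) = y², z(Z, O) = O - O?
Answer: 607975/147 ≈ 4135.9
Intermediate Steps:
z(Z, O) = 0
n = 1465/441 (n = 1465/((-21)²) = 1465/441 ≈ 3.3220)
1245*n + z(-6 + 6, 32) = 1245*(1465/441) + 0 = 607975/147 + 0 = 607975/147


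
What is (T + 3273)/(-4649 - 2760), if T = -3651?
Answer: 378/7409 ≈ 0.051019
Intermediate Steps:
(T + 3273)/(-4649 - 2760) = (-3651 + 3273)/(-4649 - 2760) = -378/(-7409) = -378*(-1/7409) = 378/7409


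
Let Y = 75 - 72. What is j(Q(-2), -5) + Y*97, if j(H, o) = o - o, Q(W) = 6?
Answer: 291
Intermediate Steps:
Y = 3
j(H, o) = 0
j(Q(-2), -5) + Y*97 = 0 + 3*97 = 0 + 291 = 291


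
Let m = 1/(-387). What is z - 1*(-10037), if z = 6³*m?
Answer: 431567/43 ≈ 10036.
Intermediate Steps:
m = -1/387 ≈ -0.0025840
z = -24/43 (z = 6³*(-1/387) = 216*(-1/387) = -24/43 ≈ -0.55814)
z - 1*(-10037) = -24/43 - 1*(-10037) = -24/43 + 10037 = 431567/43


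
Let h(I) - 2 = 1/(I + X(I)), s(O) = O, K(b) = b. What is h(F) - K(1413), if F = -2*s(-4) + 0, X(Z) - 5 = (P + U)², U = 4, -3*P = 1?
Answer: -335809/238 ≈ -1411.0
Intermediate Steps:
P = -⅓ (P = -⅓*1 = -⅓ ≈ -0.33333)
X(Z) = 166/9 (X(Z) = 5 + (-⅓ + 4)² = 5 + (11/3)² = 5 + 121/9 = 166/9)
F = 8 (F = -2*(-4) + 0 = 8 + 0 = 8)
h(I) = 2 + 1/(166/9 + I) (h(I) = 2 + 1/(I + 166/9) = 2 + 1/(166/9 + I))
h(F) - K(1413) = (341 + 18*8)/(166 + 9*8) - 1*1413 = (341 + 144)/(166 + 72) - 1413 = 485/238 - 1413 = -335809/238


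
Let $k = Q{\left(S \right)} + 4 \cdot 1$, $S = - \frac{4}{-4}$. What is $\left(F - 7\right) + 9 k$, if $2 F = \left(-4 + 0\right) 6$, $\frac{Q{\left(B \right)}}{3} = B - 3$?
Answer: $-37$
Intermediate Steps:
$S = 1$ ($S = \left(-4\right) \left(- \frac{1}{4}\right) = 1$)
$Q{\left(B \right)} = -9 + 3 B$ ($Q{\left(B \right)} = 3 \left(B - 3\right) = 3 \left(-3 + B\right) = -9 + 3 B$)
$k = -2$ ($k = \left(-9 + 3 \cdot 1\right) + 4 \cdot 1 = \left(-9 + 3\right) + 4 = -6 + 4 = -2$)
$F = -12$ ($F = \frac{\left(-4 + 0\right) 6}{2} = \frac{\left(-4\right) 6}{2} = \frac{1}{2} \left(-24\right) = -12$)
$\left(F - 7\right) + 9 k = \left(-12 - 7\right) + 9 \left(-2\right) = \left(-12 - 7\right) - 18 = -19 - 18 = -37$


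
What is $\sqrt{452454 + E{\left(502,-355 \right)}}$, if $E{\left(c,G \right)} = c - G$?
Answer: $\sqrt{453311} \approx 673.28$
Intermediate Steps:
$\sqrt{452454 + E{\left(502,-355 \right)}} = \sqrt{452454 + \left(502 - -355\right)} = \sqrt{452454 + \left(502 + 355\right)} = \sqrt{452454 + 857} = \sqrt{453311}$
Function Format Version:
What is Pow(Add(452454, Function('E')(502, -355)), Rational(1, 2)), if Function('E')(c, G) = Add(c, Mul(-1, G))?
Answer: Pow(453311, Rational(1, 2)) ≈ 673.28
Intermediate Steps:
Pow(Add(452454, Function('E')(502, -355)), Rational(1, 2)) = Pow(Add(452454, Add(502, Mul(-1, -355))), Rational(1, 2)) = Pow(Add(452454, Add(502, 355)), Rational(1, 2)) = Pow(Add(452454, 857), Rational(1, 2)) = Pow(453311, Rational(1, 2))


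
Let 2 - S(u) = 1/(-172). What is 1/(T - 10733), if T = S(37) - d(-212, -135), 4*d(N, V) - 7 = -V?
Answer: -172/1851837 ≈ -9.2881e-5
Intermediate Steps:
S(u) = 345/172 (S(u) = 2 - 1/(-172) = 2 - 1*(-1/172) = 2 + 1/172 = 345/172)
d(N, V) = 7/4 - V/4 (d(N, V) = 7/4 + (-V)/4 = 7/4 - V/4)
T = -5761/172 (T = 345/172 - (7/4 - ¼*(-135)) = 345/172 - (7/4 + 135/4) = 345/172 - 1*71/2 = 345/172 - 71/2 = -5761/172 ≈ -33.494)
1/(T - 10733) = 1/(-5761/172 - 10733) = 1/(-1851837/172) = -172/1851837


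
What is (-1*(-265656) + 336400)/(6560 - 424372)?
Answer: -150514/104453 ≈ -1.4410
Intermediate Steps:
(-1*(-265656) + 336400)/(6560 - 424372) = (265656 + 336400)/(-417812) = 602056*(-1/417812) = -150514/104453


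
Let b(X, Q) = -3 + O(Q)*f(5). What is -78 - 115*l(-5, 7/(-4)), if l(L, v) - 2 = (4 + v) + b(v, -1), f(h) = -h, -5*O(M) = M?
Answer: -427/4 ≈ -106.75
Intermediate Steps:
O(M) = -M/5
b(X, Q) = -3 + Q (b(X, Q) = -3 + (-Q/5)*(-1*5) = -3 - Q/5*(-5) = -3 + Q)
l(L, v) = 2 + v (l(L, v) = 2 + ((4 + v) + (-3 - 1)) = 2 + ((4 + v) - 4) = 2 + v)
-78 - 115*l(-5, 7/(-4)) = -78 - 115*(2 + 7/(-4)) = -78 - 115*(2 + 7*(-¼)) = -78 - 115*(2 - 7/4) = -78 - 115*¼ = -78 - 115/4 = -427/4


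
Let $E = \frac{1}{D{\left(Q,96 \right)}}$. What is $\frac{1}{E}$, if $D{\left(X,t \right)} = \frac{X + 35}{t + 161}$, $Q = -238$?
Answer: $- \frac{203}{257} \approx -0.78988$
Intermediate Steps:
$D{\left(X,t \right)} = \frac{35 + X}{161 + t}$
$E = - \frac{257}{203}$ ($E = \frac{1}{\frac{1}{161 + 96} \left(35 - 238\right)} = \frac{1}{\frac{1}{257} \left(-203\right)} = \frac{1}{- \frac{203}{257}} = - \frac{257}{203} \approx -1.266$)
$\frac{1}{E} = \frac{1}{- \frac{257}{203}} = - \frac{203}{257}$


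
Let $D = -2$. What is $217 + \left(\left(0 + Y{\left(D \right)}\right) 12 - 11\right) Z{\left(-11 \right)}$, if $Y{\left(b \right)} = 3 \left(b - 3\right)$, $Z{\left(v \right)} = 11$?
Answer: $-1884$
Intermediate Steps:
$Y{\left(b \right)} = -9 + 3 b$ ($Y{\left(b \right)} = 3 \left(-3 + b\right) = -9 + 3 b$)
$217 + \left(\left(0 + Y{\left(D \right)}\right) 12 - 11\right) Z{\left(-11 \right)} = 217 + \left(\left(0 + \left(-9 + 3 \left(-2\right)\right)\right) 12 - 11\right) 11 = 217 + \left(\left(0 - 15\right) 12 - 11\right) 11 = 217 + \left(\left(-15\right) 12 - 11\right) 11 = 217 + \left(-180 - 11\right) 11 = 217 - 2101 = -1884$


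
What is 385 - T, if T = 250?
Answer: 135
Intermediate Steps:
385 - T = 385 - 1*250 = 385 - 250 = 135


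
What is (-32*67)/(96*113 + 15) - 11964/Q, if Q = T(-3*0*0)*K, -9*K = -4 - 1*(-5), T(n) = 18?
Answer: 64980322/10863 ≈ 5981.8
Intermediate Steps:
K = -⅑ (K = -(-4 - 1*(-5))/9 = -(-4 + 5)/9 = -⅑*1 = -⅑ ≈ -0.11111)
Q = -2 (Q = 18*(-⅑) = -2)
(-32*67)/(96*113 + 15) - 11964/Q = (-32*67)/(96*113 + 15) - 11964/(-2) = -2144/(10848 + 15) - 11964*(-½) = -2144/10863 + 5982 = 64980322/10863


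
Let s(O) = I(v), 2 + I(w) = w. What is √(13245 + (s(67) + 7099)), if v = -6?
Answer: 4*√1271 ≈ 142.60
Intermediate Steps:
I(w) = -2 + w
s(O) = -8 (s(O) = -2 - 6 = -8)
√(13245 + (s(67) + 7099)) = √(13245 + (-8 + 7099)) = √(13245 + 7091) = √20336 = 4*√1271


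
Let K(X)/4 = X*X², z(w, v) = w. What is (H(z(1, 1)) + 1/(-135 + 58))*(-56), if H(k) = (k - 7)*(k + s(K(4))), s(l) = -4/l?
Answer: 14585/44 ≈ 331.48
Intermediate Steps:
K(X) = 4*X³ (K(X) = 4*(X*X²) = 4*X³)
H(k) = (-7 + k)*(-1/64 + k) (H(k) = (k - 7)*(k - 4/(4*4³)) = (-7 + k)*(k - 4/(4*64)) = (-7 + k)*(k - 4/256) = (-7 + k)*(k - 4*1/256) = (-7 + k)*(k - 1/64) = (-7 + k)*(-1/64 + k))
(H(z(1, 1)) + 1/(-135 + 58))*(-56) = ((7/64 + 1² - 449/64*1) + 1/(-135 + 58))*(-56) = ((7/64 + 1 - 449/64) + 1/(-77))*(-56) = (-189/32 - 1/77)*(-56) = -14585/2464*(-56) = 14585/44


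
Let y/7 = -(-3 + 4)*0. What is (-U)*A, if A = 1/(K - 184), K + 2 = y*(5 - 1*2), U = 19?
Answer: 19/186 ≈ 0.10215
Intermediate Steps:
y = 0 (y = 7*(-(-3 + 4)*0) = 7*(-0) = 7*(-1*0) = 7*0 = 0)
K = -2 (K = -2 + 0*(5 - 1*2) = -2 + 0*(5 - 2) = -2 + 0*3 = -2 + 0 = -2)
A = -1/186 (A = 1/(-2 - 184) = 1/(-186) = -1/186 ≈ -0.0053763)
(-U)*A = -1*19*(-1/186) = -19*(-1/186) = 19/186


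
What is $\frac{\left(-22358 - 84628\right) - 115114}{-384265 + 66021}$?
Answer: $\frac{55525}{79561} \approx 0.69789$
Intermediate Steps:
$\frac{\left(-22358 - 84628\right) - 115114}{-384265 + 66021} = \frac{-106986 - 115114}{-318244} = \left(-222100\right) \left(- \frac{1}{318244}\right) = \frac{55525}{79561}$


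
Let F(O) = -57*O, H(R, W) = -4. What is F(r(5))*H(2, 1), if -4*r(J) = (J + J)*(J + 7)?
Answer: -6840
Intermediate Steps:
r(J) = -J*(7 + J)/2 (r(J) = -(J + J)*(J + 7)/4 = -2*J*(7 + J)/4 = -J*(7 + J)/2)
F(r(5))*H(2, 1) = -(-57)*5*(7 + 5)/2*(-4) = -(-57)*5*12/2*(-4) = -57*(-30)*(-4) = 1710*(-4) = -6840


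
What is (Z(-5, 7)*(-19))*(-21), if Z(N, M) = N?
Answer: -1995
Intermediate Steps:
(Z(-5, 7)*(-19))*(-21) = -5*(-19)*(-21) = 95*(-21) = -1995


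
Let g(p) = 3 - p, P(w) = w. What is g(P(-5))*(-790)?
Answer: -6320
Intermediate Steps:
g(P(-5))*(-790) = (3 - 1*(-5))*(-790) = (3 + 5)*(-790) = 8*(-790) = -6320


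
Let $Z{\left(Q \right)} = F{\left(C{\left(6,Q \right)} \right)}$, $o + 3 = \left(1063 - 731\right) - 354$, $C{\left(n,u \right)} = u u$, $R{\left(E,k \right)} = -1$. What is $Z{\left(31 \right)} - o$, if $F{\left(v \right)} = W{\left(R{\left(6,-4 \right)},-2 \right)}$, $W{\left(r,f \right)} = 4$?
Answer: $29$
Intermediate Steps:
$C{\left(n,u \right)} = u^{2}$
$o = -25$ ($o = -3 + \left(\left(1063 - 731\right) - 354\right) = -3 + \left(332 - 354\right) = -3 - 22 = -25$)
$F{\left(v \right)} = 4$
$Z{\left(Q \right)} = 4$
$Z{\left(31 \right)} - o = 4 - -25 = 4 + 25 = 29$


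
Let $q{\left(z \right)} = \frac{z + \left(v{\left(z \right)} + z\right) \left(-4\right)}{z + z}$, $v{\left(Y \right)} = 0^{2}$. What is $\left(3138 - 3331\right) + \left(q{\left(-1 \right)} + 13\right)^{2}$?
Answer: $- \frac{243}{4} \approx -60.75$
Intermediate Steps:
$v{\left(Y \right)} = 0$
$q{\left(z \right)} = - \frac{3}{2}$ ($q{\left(z \right)} = \frac{z + \left(0 + z\right) \left(-4\right)}{z + z} = \frac{z + z \left(-4\right)}{2 z} = \left(z - 4 z\right) \frac{1}{2 z} = - 3 z \frac{1}{2 z} = - \frac{3}{2}$)
$\left(3138 - 3331\right) + \left(q{\left(-1 \right)} + 13\right)^{2} = \left(3138 - 3331\right) + \left(- \frac{3}{2} + 13\right)^{2} = -193 + \left(\frac{23}{2}\right)^{2} = -193 + \frac{529}{4} = - \frac{243}{4}$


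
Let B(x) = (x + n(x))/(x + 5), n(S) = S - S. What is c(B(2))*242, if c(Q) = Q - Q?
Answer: 0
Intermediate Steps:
n(S) = 0
B(x) = x/(5 + x) (B(x) = (x + 0)/(x + 5) = x/(5 + x))
c(Q) = 0
c(B(2))*242 = 0*242 = 0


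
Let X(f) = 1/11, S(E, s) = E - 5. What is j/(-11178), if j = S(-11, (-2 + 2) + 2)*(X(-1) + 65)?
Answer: 5728/61479 ≈ 0.093170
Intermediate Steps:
S(E, s) = -5 + E
X(f) = 1/11
j = -11456/11 (j = (-5 - 11)*(1/11 + 65) = -16*716/11 = -11456/11 ≈ -1041.5)
j/(-11178) = -11456/11/(-11178) = -11456/11*(-1/11178) = 5728/61479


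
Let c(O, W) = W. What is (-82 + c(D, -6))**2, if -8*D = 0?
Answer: 7744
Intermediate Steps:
D = 0 (D = -1/8*0 = 0)
(-82 + c(D, -6))**2 = (-82 - 6)**2 = (-88)**2 = 7744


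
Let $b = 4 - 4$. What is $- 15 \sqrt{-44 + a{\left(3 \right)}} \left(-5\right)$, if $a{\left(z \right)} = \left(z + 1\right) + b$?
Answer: $150 i \sqrt{10} \approx 474.34 i$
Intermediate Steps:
$b = 0$
$a{\left(z \right)} = 1 + z$ ($a{\left(z \right)} = \left(z + 1\right) + 0 = \left(1 + z\right) + 0 = 1 + z$)
$- 15 \sqrt{-44 + a{\left(3 \right)}} \left(-5\right) = - 15 \sqrt{-44 + \left(1 + 3\right)} \left(-5\right) = - 15 \sqrt{-44 + 4} \left(-5\right) = - 15 \sqrt{-40} \left(-5\right) = - 15 \cdot 2 i \sqrt{10} \left(-5\right) = - 30 i \sqrt{10} \left(-5\right) = 150 i \sqrt{10}$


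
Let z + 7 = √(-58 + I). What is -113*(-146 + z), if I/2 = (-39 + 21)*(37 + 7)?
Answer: 17289 - 113*I*√1642 ≈ 17289.0 - 4578.9*I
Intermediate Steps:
I = -1584 (I = 2*((-39 + 21)*(37 + 7)) = 2*(-18*44) = 2*(-792) = -1584)
z = -7 + I*√1642 (z = -7 + √(-58 - 1584) = -7 + √(-1642) = -7 + I*√1642 ≈ -7.0 + 40.522*I)
-113*(-146 + z) = -113*(-146 + (-7 + I*√1642)) = -113*(-153 + I*√1642) = 17289 - 113*I*√1642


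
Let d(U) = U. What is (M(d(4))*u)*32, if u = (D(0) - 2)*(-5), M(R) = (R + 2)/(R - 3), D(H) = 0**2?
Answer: 1920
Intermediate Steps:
D(H) = 0
M(R) = (2 + R)/(-3 + R)
u = 10 (u = (0 - 2)*(-5) = -2*(-5) = 10)
(M(d(4))*u)*32 = (((2 + 4)/(-3 + 4))*10)*32 = ((6/1)*10)*32 = ((1*6)*10)*32 = (6*10)*32 = 60*32 = 1920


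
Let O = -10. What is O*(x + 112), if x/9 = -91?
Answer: 7070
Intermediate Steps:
x = -819 (x = 9*(-91) = -819)
O*(x + 112) = -10*(-819 + 112) = -10*(-707) = 7070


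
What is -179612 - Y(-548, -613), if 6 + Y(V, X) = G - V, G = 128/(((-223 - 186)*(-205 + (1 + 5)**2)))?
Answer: -12452424762/69121 ≈ -1.8015e+5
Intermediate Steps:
G = 128/69121 (G = 128/((-409*(-205 + 6**2))) = 128/((-409*(-205 + 36))) = 128/((-409*(-169))) = 128/69121 ≈ 0.0018518)
Y(V, X) = -414598/69121 - V (Y(V, X) = -6 + (128/69121 - V) = -414598/69121 - V)
-179612 - Y(-548, -613) = -179612 - (-414598/69121 - 1*(-548)) = -179612 - (-414598/69121 + 548) = -179612 - 1*37463710/69121 = -179612 - 37463710/69121 = -12452424762/69121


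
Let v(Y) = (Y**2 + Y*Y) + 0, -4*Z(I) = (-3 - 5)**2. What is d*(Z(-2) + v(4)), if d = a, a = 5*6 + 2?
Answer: 512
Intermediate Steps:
Z(I) = -16 (Z(I) = -(-3 - 5)**2/4 = -1/4*(-8)**2 = -1/4*64 = -16)
v(Y) = 2*Y**2 (v(Y) = (Y**2 + Y**2) + 0 = 2*Y**2 + 0 = 2*Y**2)
a = 32 (a = 30 + 2 = 32)
d = 32
d*(Z(-2) + v(4)) = 32*(-16 + 2*4**2) = 32*(-16 + 2*16) = 32*(-16 + 32) = 32*16 = 512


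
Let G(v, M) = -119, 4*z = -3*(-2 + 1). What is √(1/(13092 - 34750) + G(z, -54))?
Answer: 3*I*√126574214/3094 ≈ 10.909*I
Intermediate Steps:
z = ¾ (z = (-3*(-2 + 1))/4 = (-3*(-1))/4 = (¼)*3 = ¾ ≈ 0.75000)
√(1/(13092 - 34750) + G(z, -54)) = √(1/(13092 - 34750) - 119) = √(1/(-21658) - 119) = √(-1/21658 - 119) = √(-2577303/21658) = 3*I*√126574214/3094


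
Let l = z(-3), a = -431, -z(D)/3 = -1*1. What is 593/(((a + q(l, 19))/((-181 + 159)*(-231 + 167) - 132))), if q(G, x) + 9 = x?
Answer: -756668/421 ≈ -1797.3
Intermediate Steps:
z(D) = 3 (z(D) = -(-3) = -3*(-1) = 3)
l = 3
q(G, x) = -9 + x
593/(((a + q(l, 19))/((-181 + 159)*(-231 + 167) - 132))) = 593/(((-431 + (-9 + 19))/((-181 + 159)*(-231 + 167) - 132))) = 593/(((-431 + 10)/(-22*(-64) - 132))) = 593/((-421/(1408 - 132))) = 593/((-421/1276)) = 593/((-421*1/1276)) = 593/(-421/1276) = 593*(-1276/421) = -756668/421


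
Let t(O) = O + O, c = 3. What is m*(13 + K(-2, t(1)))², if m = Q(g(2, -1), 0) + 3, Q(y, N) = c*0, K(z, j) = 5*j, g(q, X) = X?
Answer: 1587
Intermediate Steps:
t(O) = 2*O
Q(y, N) = 0 (Q(y, N) = 3*0 = 0)
m = 3 (m = 0 + 3 = 3)
m*(13 + K(-2, t(1)))² = 3*(13 + 5*(2*1))² = 3*(13 + 5*2)² = 3*(13 + 10)² = 3*23² = 3*529 = 1587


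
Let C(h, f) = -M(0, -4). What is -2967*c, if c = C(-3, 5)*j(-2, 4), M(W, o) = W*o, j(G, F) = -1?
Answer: 0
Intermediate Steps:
C(h, f) = 0 (C(h, f) = -0*(-4) = -1*0 = 0)
c = 0 (c = 0*(-1) = 0)
-2967*c = -2967*0 = 0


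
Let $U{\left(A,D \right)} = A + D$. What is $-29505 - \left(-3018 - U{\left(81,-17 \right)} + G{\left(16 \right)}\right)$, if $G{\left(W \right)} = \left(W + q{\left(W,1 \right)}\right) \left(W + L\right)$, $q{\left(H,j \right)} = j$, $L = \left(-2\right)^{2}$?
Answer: $-26763$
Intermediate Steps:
$L = 4$
$G{\left(W \right)} = \left(1 + W\right) \left(4 + W\right)$ ($G{\left(W \right)} = \left(W + 1\right) \left(W + 4\right) = \left(1 + W\right) \left(4 + W\right)$)
$-29505 - \left(-3018 - U{\left(81,-17 \right)} + G{\left(16 \right)}\right) = -29505 - \left(-2758 + 80 - \left(81 - 17\right)\right) = -29505 + \left(3018 - \left(\left(4 + 256 + 80\right) - 64\right)\right) = -29505 + \left(3018 - \left(340 - 64\right)\right) = -29505 + \left(3018 - 276\right) = -29505 + 2742 = -26763$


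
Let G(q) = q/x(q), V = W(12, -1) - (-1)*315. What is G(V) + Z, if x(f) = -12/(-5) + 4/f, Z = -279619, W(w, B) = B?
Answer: -264675948/947 ≈ -2.7949e+5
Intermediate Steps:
V = 314 (V = -1 - (-1)*315 = -1 - 1*(-315) = -1 + 315 = 314)
x(f) = 12/5 + 4/f (x(f) = -12*(-⅕) + 4/f = 12/5 + 4/f)
G(q) = q/(12/5 + 4/q)
G(V) + Z = (5/4)*314²/(5 + 3*314) - 279619 = (5/4)*98596/(5 + 942) - 279619 = (5/4)*98596/947 - 279619 = (5/4)*98596*(1/947) - 279619 = 123245/947 - 279619 = -264675948/947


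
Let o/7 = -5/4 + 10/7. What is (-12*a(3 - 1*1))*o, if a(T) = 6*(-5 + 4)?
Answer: 90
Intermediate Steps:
o = 5/4 (o = 7*(-5/4 + 10/7) = 7*(5/28) = 5/4 ≈ 1.2500)
a(T) = -6 (a(T) = 6*(-1) = -6)
(-12*a(3 - 1*1))*o = -12*(-6)*(5/4) = 72*(5/4) = 90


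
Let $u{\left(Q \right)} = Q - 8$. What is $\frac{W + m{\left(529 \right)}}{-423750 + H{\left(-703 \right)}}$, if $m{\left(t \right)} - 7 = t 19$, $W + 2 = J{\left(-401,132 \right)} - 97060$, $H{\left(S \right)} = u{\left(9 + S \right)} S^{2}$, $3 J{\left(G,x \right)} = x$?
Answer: $\frac{21740}{86839617} \approx 0.00025035$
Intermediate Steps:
$J{\left(G,x \right)} = \frac{x}{3}$
$u{\left(Q \right)} = -8 + Q$
$H{\left(S \right)} = S^{2} \left(1 + S\right)$ ($H{\left(S \right)} = \left(-8 + \left(9 + S\right)\right) S^{2} = \left(1 + S\right) S^{2} = S^{2} \left(1 + S\right)$)
$W = -97018$ ($W = -2 + \left(\frac{1}{3} \cdot 132 - 97060\right) = -2 + \left(44 - 97060\right) = -2 - 97016 = -97018$)
$m{\left(t \right)} = 7 + 19 t$ ($m{\left(t \right)} = 7 + t 19 = 7 + 19 t$)
$\frac{W + m{\left(529 \right)}}{-423750 + H{\left(-703 \right)}} = \frac{-97018 + \left(7 + 19 \cdot 529\right)}{-423750 + \left(-703\right)^{2} \left(1 - 703\right)} = \frac{-97018 + \left(7 + 10051\right)}{-423750 + 494209 \left(-702\right)} = \frac{-97018 + 10058}{-423750 - 346934718} = - \frac{86960}{-347358468} = \left(-86960\right) \left(- \frac{1}{347358468}\right) = \frac{21740}{86839617}$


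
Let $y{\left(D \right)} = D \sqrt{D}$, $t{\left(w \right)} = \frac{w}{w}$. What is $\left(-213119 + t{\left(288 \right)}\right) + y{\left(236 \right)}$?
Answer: $-213118 + 472 \sqrt{59} \approx -2.0949 \cdot 10^{5}$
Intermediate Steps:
$t{\left(w \right)} = 1$
$y{\left(D \right)} = D^{\frac{3}{2}}$
$\left(-213119 + t{\left(288 \right)}\right) + y{\left(236 \right)} = \left(-213119 + 1\right) + 236^{\frac{3}{2}} = -213118 + 472 \sqrt{59}$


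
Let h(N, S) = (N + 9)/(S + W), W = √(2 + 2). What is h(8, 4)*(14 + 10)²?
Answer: 1632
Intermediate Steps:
W = 2 (W = √4 = 2)
h(N, S) = (9 + N)/(2 + S) (h(N, S) = (N + 9)/(S + 2) = (9 + N)/(2 + S))
h(8, 4)*(14 + 10)² = ((9 + 8)/(2 + 4))*(14 + 10)² = (17/6)*24² = ((⅙)*17)*576 = (17/6)*576 = 1632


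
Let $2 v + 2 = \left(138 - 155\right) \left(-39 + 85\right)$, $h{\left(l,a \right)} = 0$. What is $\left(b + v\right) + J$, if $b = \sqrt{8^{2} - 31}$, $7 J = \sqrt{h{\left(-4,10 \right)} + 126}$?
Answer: $-392 + \sqrt{33} + \frac{3 \sqrt{14}}{7} \approx -384.65$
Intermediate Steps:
$v = -392$ ($v = -1 + \frac{\left(138 - 155\right) \left(-39 + 85\right)}{2} = -1 + \frac{\left(-17\right) 46}{2} = -1 + \frac{1}{2} \left(-782\right) = -1 - 391 = -392$)
$J = \frac{3 \sqrt{14}}{7}$ ($J = \frac{\sqrt{0 + 126}}{7} = \frac{\sqrt{126}}{7} = \frac{3 \sqrt{14}}{7} \approx 1.6036$)
$b = \sqrt{33}$ ($b = \sqrt{64 - 31} = \sqrt{33} \approx 5.7446$)
$\left(b + v\right) + J = \left(\sqrt{33} - 392\right) + \frac{3 \sqrt{14}}{7} = \left(-392 + \sqrt{33}\right) + \frac{3 \sqrt{14}}{7} = -392 + \sqrt{33} + \frac{3 \sqrt{14}}{7}$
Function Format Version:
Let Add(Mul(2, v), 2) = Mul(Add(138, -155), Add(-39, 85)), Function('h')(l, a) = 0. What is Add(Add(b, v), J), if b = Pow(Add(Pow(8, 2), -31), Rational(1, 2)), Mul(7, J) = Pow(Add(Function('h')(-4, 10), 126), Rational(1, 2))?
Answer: Add(-392, Pow(33, Rational(1, 2)), Mul(Rational(3, 7), Pow(14, Rational(1, 2)))) ≈ -384.65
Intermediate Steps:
v = -392 (v = Add(-1, Mul(Rational(1, 2), Mul(Add(138, -155), Add(-39, 85)))) = Add(-1, Mul(Rational(1, 2), Mul(-17, 46))) = Add(-1, Mul(Rational(1, 2), -782)) = Add(-1, -391) = -392)
J = Mul(Rational(3, 7), Pow(14, Rational(1, 2))) (J = Mul(Rational(1, 7), Pow(Add(0, 126), Rational(1, 2))) = Mul(Rational(1, 7), Pow(126, Rational(1, 2))) = Mul(Rational(1, 7), Mul(3, Pow(14, Rational(1, 2)))) = Mul(Rational(3, 7), Pow(14, Rational(1, 2))) ≈ 1.6036)
b = Pow(33, Rational(1, 2)) (b = Pow(Add(64, -31), Rational(1, 2)) = Pow(33, Rational(1, 2)) ≈ 5.7446)
Add(Add(b, v), J) = Add(Add(Pow(33, Rational(1, 2)), -392), Mul(Rational(3, 7), Pow(14, Rational(1, 2)))) = Add(Add(-392, Pow(33, Rational(1, 2))), Mul(Rational(3, 7), Pow(14, Rational(1, 2)))) = Add(-392, Pow(33, Rational(1, 2)), Mul(Rational(3, 7), Pow(14, Rational(1, 2))))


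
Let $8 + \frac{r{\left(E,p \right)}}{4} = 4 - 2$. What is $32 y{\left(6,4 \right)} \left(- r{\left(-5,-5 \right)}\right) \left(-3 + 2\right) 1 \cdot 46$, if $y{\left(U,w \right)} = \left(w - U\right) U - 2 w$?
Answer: $706560$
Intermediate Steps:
$r{\left(E,p \right)} = -24$ ($r{\left(E,p \right)} = -32 + 4 \left(4 - 2\right) = -32 + 4 \cdot 2 = -32 + 8 = -24$)
$y{\left(U,w \right)} = - 2 w + U \left(w - U\right)$ ($y{\left(U,w \right)} = U \left(w - U\right) - 2 w = - 2 w + U \left(w - U\right)$)
$32 y{\left(6,4 \right)} \left(- r{\left(-5,-5 \right)}\right) \left(-3 + 2\right) 1 \cdot 46 = 32 \left(- 6^{2} - 8 + 6 \cdot 4\right) \left(\left(-1\right) \left(-24\right)\right) \left(-3 + 2\right) 1 \cdot 46 = 32 \left(\left(-1\right) 36 - 8 + 24\right) 24 \left(\left(-1\right) 1\right) 46 = 32 \left(-36 - 8 + 24\right) 24 \left(-1\right) 46 = 32 \left(-20\right) 24 \left(-1\right) 46 = 32 \left(\left(-480\right) \left(-1\right)\right) 46 = 32 \cdot 480 \cdot 46 = 15360 \cdot 46 = 706560$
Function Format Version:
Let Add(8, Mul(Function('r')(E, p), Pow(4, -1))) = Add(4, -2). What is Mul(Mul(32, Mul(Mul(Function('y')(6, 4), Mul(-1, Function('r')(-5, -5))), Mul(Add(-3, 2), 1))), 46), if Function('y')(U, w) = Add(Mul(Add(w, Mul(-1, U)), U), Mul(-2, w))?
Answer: 706560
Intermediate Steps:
Function('r')(E, p) = -24 (Function('r')(E, p) = Add(-32, Mul(4, Add(4, -2))) = Add(-32, Mul(4, 2)) = Add(-32, 8) = -24)
Function('y')(U, w) = Add(Mul(-2, w), Mul(U, Add(w, Mul(-1, U)))) (Function('y')(U, w) = Add(Mul(U, Add(w, Mul(-1, U))), Mul(-2, w)) = Add(Mul(-2, w), Mul(U, Add(w, Mul(-1, U)))))
Mul(Mul(32, Mul(Mul(Function('y')(6, 4), Mul(-1, Function('r')(-5, -5))), Mul(Add(-3, 2), 1))), 46) = Mul(Mul(32, Mul(Mul(Add(Mul(-1, Pow(6, 2)), Mul(-2, 4), Mul(6, 4)), Mul(-1, -24)), Mul(Add(-3, 2), 1))), 46) = Mul(Mul(32, Mul(Mul(Add(Mul(-1, 36), -8, 24), 24), Mul(-1, 1))), 46) = Mul(Mul(32, Mul(Mul(Add(-36, -8, 24), 24), -1)), 46) = Mul(Mul(32, Mul(Mul(-20, 24), -1)), 46) = Mul(Mul(32, Mul(-480, -1)), 46) = Mul(Mul(32, 480), 46) = Mul(15360, 46) = 706560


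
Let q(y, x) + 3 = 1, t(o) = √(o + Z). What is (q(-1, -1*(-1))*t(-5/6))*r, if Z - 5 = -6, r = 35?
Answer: -35*I*√66/3 ≈ -94.78*I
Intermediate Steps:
Z = -1 (Z = 5 - 6 = -1)
t(o) = √(-1 + o) (t(o) = √(o - 1) = √(-1 + o))
q(y, x) = -2 (q(y, x) = -3 + 1 = -2)
(q(-1, -1*(-1))*t(-5/6))*r = -2*√(-1 - 5/6)*35 = -2*√(-1 - 5*⅙)*35 = -2*√(-1 - ⅚)*35 = -I*√66/3*35 = -35*I*√66/3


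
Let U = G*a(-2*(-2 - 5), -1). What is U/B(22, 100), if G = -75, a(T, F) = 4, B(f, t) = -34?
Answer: 150/17 ≈ 8.8235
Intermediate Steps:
U = -300 (U = -75*4 = -300)
U/B(22, 100) = -300/(-34) = -300*(-1/34) = 150/17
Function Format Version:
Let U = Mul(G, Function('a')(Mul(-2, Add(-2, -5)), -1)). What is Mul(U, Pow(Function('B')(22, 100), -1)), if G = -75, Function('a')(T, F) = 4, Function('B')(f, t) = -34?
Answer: Rational(150, 17) ≈ 8.8235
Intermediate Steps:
U = -300 (U = Mul(-75, 4) = -300)
Mul(U, Pow(Function('B')(22, 100), -1)) = Mul(-300, Pow(-34, -1)) = Mul(-300, Rational(-1, 34)) = Rational(150, 17)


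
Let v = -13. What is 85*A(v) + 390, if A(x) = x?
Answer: -715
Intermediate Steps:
85*A(v) + 390 = 85*(-13) + 390 = -1105 + 390 = -715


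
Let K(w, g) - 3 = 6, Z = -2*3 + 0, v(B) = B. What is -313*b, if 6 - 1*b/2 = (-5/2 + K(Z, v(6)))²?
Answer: 45385/2 ≈ 22693.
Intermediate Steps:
Z = -6 (Z = -6 + 0 = -6)
K(w, g) = 9 (K(w, g) = 3 + 6 = 9)
b = -145/2 (b = 12 - 2*(-5/2 + 9)² = 12 - 2*(13/2)² = 12 - 2*169/4 = 12 - 169/2 = -145/2 ≈ -72.500)
-313*b = -313*(-145/2) = 45385/2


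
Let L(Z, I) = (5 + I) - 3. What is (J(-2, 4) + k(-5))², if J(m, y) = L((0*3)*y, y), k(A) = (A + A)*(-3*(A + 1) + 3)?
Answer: 20736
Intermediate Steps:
L(Z, I) = 2 + I
k(A) = -6*A² (k(A) = (2*A)*(-3*(1 + A) + 3) = (2*A)*((-3 - 3*A) + 3) = (2*A)*(-3*A) = -6*A²)
J(m, y) = 2 + y
(J(-2, 4) + k(-5))² = ((2 + 4) - 6*(-5)²)² = (6 - 6*25)² = (6 - 150)² = (-144)² = 20736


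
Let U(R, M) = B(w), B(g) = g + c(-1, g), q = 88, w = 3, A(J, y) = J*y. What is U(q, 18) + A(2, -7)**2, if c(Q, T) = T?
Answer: 202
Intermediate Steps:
B(g) = 2*g (B(g) = g + g = 2*g)
U(R, M) = 6 (U(R, M) = 2*3 = 6)
U(q, 18) + A(2, -7)**2 = 6 + (2*(-7))**2 = 6 + (-14)**2 = 6 + 196 = 202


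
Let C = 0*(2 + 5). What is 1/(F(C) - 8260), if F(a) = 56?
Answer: -1/8204 ≈ -0.00012189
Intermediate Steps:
C = 0 (C = 0*7 = 0)
1/(F(C) - 8260) = 1/(56 - 8260) = 1/(-8204) = -1/8204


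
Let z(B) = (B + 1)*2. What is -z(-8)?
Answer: 14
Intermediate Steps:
z(B) = 2 + 2*B (z(B) = (1 + B)*2 = 2 + 2*B)
-z(-8) = -(2 + 2*(-8)) = -(2 - 16) = -1*(-14) = 14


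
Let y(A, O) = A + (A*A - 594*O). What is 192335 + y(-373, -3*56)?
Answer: 430883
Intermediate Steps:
y(A, O) = A + A² - 594*O (y(A, O) = A + (A² - 594*O) = A + A² - 594*O)
192335 + y(-373, -3*56) = 192335 + (-373 + (-373)² - (-1782)*56) = 192335 + (-373 + 139129 - 594*(-168)) = 192335 + (-373 + 139129 + 99792) = 192335 + 238548 = 430883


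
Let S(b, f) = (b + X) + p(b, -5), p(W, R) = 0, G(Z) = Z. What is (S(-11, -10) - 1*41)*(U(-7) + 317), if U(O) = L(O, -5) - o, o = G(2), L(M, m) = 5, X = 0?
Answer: -16640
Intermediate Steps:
S(b, f) = b (S(b, f) = (b + 0) + 0 = b + 0 = b)
o = 2
U(O) = 3 (U(O) = 5 - 1*2 = 5 - 2 = 3)
(S(-11, -10) - 1*41)*(U(-7) + 317) = (-11 - 1*41)*(3 + 317) = (-11 - 41)*320 = -52*320 = -16640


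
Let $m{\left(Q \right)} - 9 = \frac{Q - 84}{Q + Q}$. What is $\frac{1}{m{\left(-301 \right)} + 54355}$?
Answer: $\frac{86}{4675359} \approx 1.8394 \cdot 10^{-5}$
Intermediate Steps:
$m{\left(Q \right)} = 9 + \frac{-84 + Q}{2 Q}$ ($m{\left(Q \right)} = 9 + \frac{Q - 84}{Q + Q} = 9 + \frac{-84 + Q}{2 Q}$)
$\frac{1}{m{\left(-301 \right)} + 54355} = \frac{1}{\left(\frac{19}{2} - \frac{42}{-301}\right) + 54355} = \frac{1}{\left(\frac{19}{2} - - \frac{6}{43}\right) + 54355} = \frac{1}{\left(\frac{19}{2} + \frac{6}{43}\right) + 54355} = \frac{1}{\frac{829}{86} + 54355} = \frac{1}{\frac{4675359}{86}} = \frac{86}{4675359}$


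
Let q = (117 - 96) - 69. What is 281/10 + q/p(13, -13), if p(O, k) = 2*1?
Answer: 41/10 ≈ 4.1000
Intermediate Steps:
p(O, k) = 2
q = -48 (q = 21 - 69 = -48)
281/10 + q/p(13, -13) = 281/10 - 48/2 = 281*(1/10) - 48*1/2 = 281/10 - 24 = 41/10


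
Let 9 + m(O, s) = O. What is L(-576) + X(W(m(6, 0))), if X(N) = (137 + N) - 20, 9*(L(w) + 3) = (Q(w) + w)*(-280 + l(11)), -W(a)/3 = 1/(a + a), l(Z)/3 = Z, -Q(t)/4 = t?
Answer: -94619/2 ≈ -47310.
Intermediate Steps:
Q(t) = -4*t
m(O, s) = -9 + O
l(Z) = 3*Z
W(a) = -3/(2*a) (W(a) = -3/(a + a) = -3*1/(2*a) = -3/(2*a))
L(w) = -3 + 247*w/3 (L(w) = -3 + ((-4*w + w)*(-280 + 3*11))/9 = -3 + ((-3*w)*(-280 + 33))/9 = -3 + (-3*w*(-247))/9 = -3 + (741*w)/9 = -3 + 247*w/3)
X(N) = 117 + N
L(-576) + X(W(m(6, 0))) = (-3 + (247/3)*(-576)) + (117 - 3/(2*(-9 + 6))) = (-3 - 47424) + (117 - 3/2/(-3)) = -47427 + (117 - 3/2*(-⅓)) = -47427 + (117 + ½) = -47427 + 235/2 = -94619/2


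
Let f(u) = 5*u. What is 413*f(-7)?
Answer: -14455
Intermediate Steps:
413*f(-7) = 413*(5*(-7)) = 413*(-35) = -14455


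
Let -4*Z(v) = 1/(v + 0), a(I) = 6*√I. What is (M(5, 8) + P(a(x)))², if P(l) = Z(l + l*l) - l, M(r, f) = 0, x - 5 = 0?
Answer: 16609796821/92278080 + 128879*√5/7689840 ≈ 180.03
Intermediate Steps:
x = 5 (x = 5 + 0 = 5)
Z(v) = -1/(4*v) (Z(v) = -1/(4*(v + 0)) = -1/(4*v))
P(l) = -l - 1/(4*(l + l²)) (P(l) = -1/(4*(l + l*l)) - l = -1/(4*(l + l²)) - l = -l - 1/(4*(l + l²)))
(M(5, 8) + P(a(x)))² = (0 + (-1 + 4*(6*√5)²*(-1 - 6*√5))/(4*((6*√5))*(1 + 6*√5)))² = (0 + (√5/30)*(-1 + 4*180*(-1 - 6*√5))/(4*(1 + 6*√5)))² = (0 + (√5/30)*(-1 + (-720 - 4320*√5))/(4*(1 + 6*√5)))² = (0 + (√5/30)*(-721 - 4320*√5)/(4*(1 + 6*√5)))² = (0 + √5*(-721 - 4320*√5)/(120*(1 + 6*√5)))² = (√5*(-721 - 4320*√5)/(120*(1 + 6*√5)))² = (-721 - 4320*√5)²/(2880*(1 + 6*√5)²)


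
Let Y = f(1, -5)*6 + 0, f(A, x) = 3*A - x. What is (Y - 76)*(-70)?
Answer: 1960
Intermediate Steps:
f(A, x) = -x + 3*A
Y = 48 (Y = (-1*(-5) + 3*1)*6 + 0 = (5 + 3)*6 + 0 = 8*6 + 0 = 48 + 0 = 48)
(Y - 76)*(-70) = (48 - 76)*(-70) = -28*(-70) = 1960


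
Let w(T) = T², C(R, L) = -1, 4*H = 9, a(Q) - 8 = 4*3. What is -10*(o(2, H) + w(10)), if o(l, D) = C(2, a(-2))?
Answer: -990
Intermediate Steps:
a(Q) = 20 (a(Q) = 8 + 4*3 = 8 + 12 = 20)
H = 9/4 (H = (¼)*9 = 9/4 ≈ 2.2500)
o(l, D) = -1
-10*(o(2, H) + w(10)) = -10*(-1 + 10²) = -10*(-1 + 100) = -10*99 = -990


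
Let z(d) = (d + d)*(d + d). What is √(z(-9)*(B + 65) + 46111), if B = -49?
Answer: √51295 ≈ 226.48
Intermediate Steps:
z(d) = 4*d² (z(d) = (2*d)*(2*d) = 4*d²)
√(z(-9)*(B + 65) + 46111) = √((4*(-9)²)*(-49 + 65) + 46111) = √((4*81)*16 + 46111) = √(324*16 + 46111) = √(5184 + 46111) = √51295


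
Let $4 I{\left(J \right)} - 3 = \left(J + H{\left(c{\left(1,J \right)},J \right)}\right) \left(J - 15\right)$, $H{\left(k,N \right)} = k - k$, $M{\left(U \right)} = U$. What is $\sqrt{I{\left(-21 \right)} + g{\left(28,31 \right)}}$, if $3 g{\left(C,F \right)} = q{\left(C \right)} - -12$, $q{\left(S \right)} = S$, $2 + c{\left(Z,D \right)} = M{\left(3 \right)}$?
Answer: $\frac{\sqrt{7311}}{6} \approx 14.251$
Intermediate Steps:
$c{\left(Z,D \right)} = 1$ ($c{\left(Z,D \right)} = -2 + 3 = 1$)
$g{\left(C,F \right)} = 4 + \frac{C}{3}$ ($g{\left(C,F \right)} = \frac{C - -12}{3} = \frac{C + 12}{3} = \frac{12 + C}{3} = 4 + \frac{C}{3}$)
$H{\left(k,N \right)} = 0$
$I{\left(J \right)} = \frac{3}{4} + \frac{J \left(-15 + J\right)}{4}$ ($I{\left(J \right)} = \frac{3}{4} + \frac{\left(J + 0\right) \left(J - 15\right)}{4} = \frac{3}{4} + \frac{J \left(-15 + J\right)}{4}$)
$\sqrt{I{\left(-21 \right)} + g{\left(28,31 \right)}} = \sqrt{\left(\frac{3}{4} - - \frac{315}{4} + \frac{\left(-21\right)^{2}}{4}\right) + \left(4 + \frac{1}{3} \cdot 28\right)} = \sqrt{\left(\frac{3}{4} + \frac{315}{4} + \frac{1}{4} \cdot 441\right) + \left(4 + \frac{28}{3}\right)} = \sqrt{\left(\frac{3}{4} + \frac{315}{4} + \frac{441}{4}\right) + \frac{40}{3}} = \sqrt{\frac{759}{4} + \frac{40}{3}} = \sqrt{\frac{2437}{12}} = \frac{\sqrt{7311}}{6}$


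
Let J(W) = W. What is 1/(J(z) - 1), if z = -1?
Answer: -1/2 ≈ -0.50000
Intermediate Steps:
1/(J(z) - 1) = 1/(-1 - 1) = 1/(-2) = -1/2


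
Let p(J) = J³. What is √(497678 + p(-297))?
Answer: I*√25700395 ≈ 5069.6*I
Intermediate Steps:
√(497678 + p(-297)) = √(497678 + (-297)³) = √(497678 - 26198073) = √(-25700395) = I*√25700395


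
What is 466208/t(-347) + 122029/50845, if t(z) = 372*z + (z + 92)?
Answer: -7921236929/6576241455 ≈ -1.2045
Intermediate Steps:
t(z) = 92 + 373*z (t(z) = 372*z + (92 + z) = 92 + 373*z)
466208/t(-347) + 122029/50845 = 466208/(92 + 373*(-347)) + 122029/50845 = 466208/(92 - 129431) + 122029*(1/50845) = 466208/(-129339) + 122029/50845 = 466208*(-1/129339) + 122029/50845 = -466208/129339 + 122029/50845 = -7921236929/6576241455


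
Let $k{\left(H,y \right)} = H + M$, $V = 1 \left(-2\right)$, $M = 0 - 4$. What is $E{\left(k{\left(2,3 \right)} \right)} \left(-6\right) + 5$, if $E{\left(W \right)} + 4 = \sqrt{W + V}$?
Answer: $29 - 12 i \approx 29.0 - 12.0 i$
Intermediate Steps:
$M = -4$ ($M = 0 - 4 = -4$)
$V = -2$
$k{\left(H,y \right)} = -4 + H$ ($k{\left(H,y \right)} = H - 4 = -4 + H$)
$E{\left(W \right)} = -4 + \sqrt{-2 + W}$ ($E{\left(W \right)} = -4 + \sqrt{W - 2} = -4 + \sqrt{-2 + W}$)
$E{\left(k{\left(2,3 \right)} \right)} \left(-6\right) + 5 = \left(-4 + \sqrt{-2 + \left(-4 + 2\right)}\right) \left(-6\right) + 5 = \left(-4 + \sqrt{-2 - 2}\right) \left(-6\right) + 5 = \left(-4 + \sqrt{-4}\right) \left(-6\right) + 5 = \left(-4 + 2 i\right) \left(-6\right) + 5 = \left(24 - 12 i\right) + 5 = 29 - 12 i$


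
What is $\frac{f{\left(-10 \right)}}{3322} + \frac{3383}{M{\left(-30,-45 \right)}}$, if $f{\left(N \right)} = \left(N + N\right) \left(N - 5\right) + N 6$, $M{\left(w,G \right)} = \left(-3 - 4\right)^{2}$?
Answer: $\frac{5625043}{81389} \approx 69.113$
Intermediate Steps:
$M{\left(w,G \right)} = 49$ ($M{\left(w,G \right)} = \left(-7\right)^{2} = 49$)
$f{\left(N \right)} = 6 N + 2 N \left(-5 + N\right)$ ($f{\left(N \right)} = 2 N \left(-5 + N\right) + 6 N = 6 N + 2 N \left(-5 + N\right)$)
$\frac{f{\left(-10 \right)}}{3322} + \frac{3383}{M{\left(-30,-45 \right)}} = \frac{2 \left(-10\right) \left(-2 - 10\right)}{3322} + \frac{3383}{49} = 2 \left(-10\right) \left(-12\right) \frac{1}{3322} + 3383 \cdot \frac{1}{49} = 240 \cdot \frac{1}{3322} + \frac{3383}{49} = \frac{120}{1661} + \frac{3383}{49} = \frac{5625043}{81389}$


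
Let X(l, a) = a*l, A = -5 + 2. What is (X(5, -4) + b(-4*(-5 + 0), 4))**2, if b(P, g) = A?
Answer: 529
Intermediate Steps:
A = -3
b(P, g) = -3
(X(5, -4) + b(-4*(-5 + 0), 4))**2 = (-4*5 - 3)**2 = (-20 - 3)**2 = (-23)**2 = 529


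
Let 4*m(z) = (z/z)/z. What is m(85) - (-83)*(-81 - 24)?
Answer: -2963099/340 ≈ -8715.0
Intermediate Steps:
m(z) = 1/(4*z) (m(z) = ((z/z)/z)/4 = (1/z)/4 = 1/(4*z))
m(85) - (-83)*(-81 - 24) = (¼)/85 - (-83)*(-81 - 24) = (¼)*(1/85) - (-83)*(-105) = 1/340 - 1*8715 = 1/340 - 8715 = -2963099/340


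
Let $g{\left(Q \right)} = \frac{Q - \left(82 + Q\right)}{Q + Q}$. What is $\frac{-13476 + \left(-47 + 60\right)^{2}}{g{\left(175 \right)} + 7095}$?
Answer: $- \frac{2328725}{1241584} \approx -1.8756$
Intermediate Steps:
$g{\left(Q \right)} = - \frac{41}{Q}$ ($g{\left(Q \right)} = - \frac{82}{2 Q} = - 82 \frac{1}{2 Q} = - \frac{41}{Q}$)
$\frac{-13476 + \left(-47 + 60\right)^{2}}{g{\left(175 \right)} + 7095} = \frac{-13476 + \left(-47 + 60\right)^{2}}{- \frac{41}{175} + 7095} = \frac{-13476 + 13^{2}}{\left(-41\right) \frac{1}{175} + 7095} = \frac{-13476 + 169}{- \frac{41}{175} + 7095} = - \frac{13307}{\frac{1241584}{175}} = \left(-13307\right) \frac{175}{1241584} = - \frac{2328725}{1241584}$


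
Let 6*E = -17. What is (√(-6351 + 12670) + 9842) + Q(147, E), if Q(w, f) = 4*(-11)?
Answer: 9798 + √6319 ≈ 9877.5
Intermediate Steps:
E = -17/6 (E = (⅙)*(-17) = -17/6 ≈ -2.8333)
Q(w, f) = -44
(√(-6351 + 12670) + 9842) + Q(147, E) = (√(-6351 + 12670) + 9842) - 44 = (√6319 + 9842) - 44 = (9842 + √6319) - 44 = 9798 + √6319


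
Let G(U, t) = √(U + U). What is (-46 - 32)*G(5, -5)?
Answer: -78*√10 ≈ -246.66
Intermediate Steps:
G(U, t) = √2*√U (G(U, t) = √(2*U) = √2*√U)
(-46 - 32)*G(5, -5) = (-46 - 32)*(√2*√5) = -78*√10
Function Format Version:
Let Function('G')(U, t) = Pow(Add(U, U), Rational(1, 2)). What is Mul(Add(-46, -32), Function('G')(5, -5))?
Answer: Mul(-78, Pow(10, Rational(1, 2))) ≈ -246.66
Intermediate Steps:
Function('G')(U, t) = Mul(Pow(2, Rational(1, 2)), Pow(U, Rational(1, 2))) (Function('G')(U, t) = Pow(Mul(2, U), Rational(1, 2)) = Mul(Pow(2, Rational(1, 2)), Pow(U, Rational(1, 2))))
Mul(Add(-46, -32), Function('G')(5, -5)) = Mul(Add(-46, -32), Mul(Pow(2, Rational(1, 2)), Pow(5, Rational(1, 2)))) = Mul(-78, Pow(10, Rational(1, 2)))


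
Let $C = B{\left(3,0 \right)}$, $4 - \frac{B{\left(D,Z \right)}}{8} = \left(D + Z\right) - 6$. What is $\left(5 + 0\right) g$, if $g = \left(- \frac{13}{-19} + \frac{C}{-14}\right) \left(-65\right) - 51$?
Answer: $\frac{15630}{19} \approx 822.63$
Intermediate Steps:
$B{\left(D,Z \right)} = 80 - 8 D - 8 Z$ ($B{\left(D,Z \right)} = 32 - 8 \left(\left(D + Z\right) - 6\right) = 32 - 8 \left(-6 + D + Z\right) = 32 - \left(-48 + 8 D + 8 Z\right) = 80 - 8 D - 8 Z$)
$C = 56$ ($C = 80 - 24 - 0 = 80 - 24 + 0 = 56$)
$g = \frac{3126}{19}$ ($g = \left(- \frac{13}{-19} + \frac{56}{-14}\right) \left(-65\right) - 51 = \left(\left(-13\right) \left(- \frac{1}{19}\right) + 56 \left(- \frac{1}{14}\right)\right) \left(-65\right) - 51 = \left(\frac{13}{19} - 4\right) \left(-65\right) - 51 = \left(- \frac{63}{19}\right) \left(-65\right) - 51 = \frac{4095}{19} - 51 = \frac{3126}{19} \approx 164.53$)
$\left(5 + 0\right) g = \left(5 + 0\right) \frac{3126}{19} = 5 \cdot \frac{3126}{19} = \frac{15630}{19}$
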